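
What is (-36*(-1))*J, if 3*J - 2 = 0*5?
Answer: 24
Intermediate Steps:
J = ⅔ (J = ⅔ + (0*5)/3 = ⅔ + (⅓)*0 = ⅔ + 0 = ⅔ ≈ 0.66667)
(-36*(-1))*J = -36*(-1)*(⅔) = 36*(⅔) = 24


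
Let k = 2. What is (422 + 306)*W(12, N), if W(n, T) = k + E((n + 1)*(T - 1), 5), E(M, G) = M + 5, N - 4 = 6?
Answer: 90272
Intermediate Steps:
N = 10 (N = 4 + 6 = 10)
E(M, G) = 5 + M
W(n, T) = 7 + (1 + n)*(-1 + T) (W(n, T) = 2 + (5 + (n + 1)*(T - 1)) = 2 + (5 + (1 + n)*(-1 + T)) = 7 + (1 + n)*(-1 + T))
(422 + 306)*W(12, N) = (422 + 306)*(6 + 10 - 1*12 + 10*12) = 728*(6 + 10 - 12 + 120) = 728*124 = 90272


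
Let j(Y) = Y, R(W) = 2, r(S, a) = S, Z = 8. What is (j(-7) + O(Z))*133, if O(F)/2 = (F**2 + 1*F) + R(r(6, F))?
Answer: 18753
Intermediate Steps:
O(F) = 4 + 2*F + 2*F**2 (O(F) = 2*((F**2 + 1*F) + 2) = 2*((F**2 + F) + 2) = 2*((F + F**2) + 2) = 2*(2 + F + F**2) = 4 + 2*F + 2*F**2)
(j(-7) + O(Z))*133 = (-7 + (4 + 2*8 + 2*8**2))*133 = (-7 + (4 + 16 + 2*64))*133 = (-7 + (4 + 16 + 128))*133 = (-7 + 148)*133 = 141*133 = 18753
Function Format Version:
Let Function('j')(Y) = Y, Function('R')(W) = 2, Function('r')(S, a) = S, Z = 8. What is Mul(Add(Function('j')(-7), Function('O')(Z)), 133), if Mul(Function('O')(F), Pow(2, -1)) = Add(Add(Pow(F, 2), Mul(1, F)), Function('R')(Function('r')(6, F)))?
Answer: 18753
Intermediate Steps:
Function('O')(F) = Add(4, Mul(2, F), Mul(2, Pow(F, 2))) (Function('O')(F) = Mul(2, Add(Add(Pow(F, 2), Mul(1, F)), 2)) = Mul(2, Add(Add(Pow(F, 2), F), 2)) = Mul(2, Add(Add(F, Pow(F, 2)), 2)) = Mul(2, Add(2, F, Pow(F, 2))) = Add(4, Mul(2, F), Mul(2, Pow(F, 2))))
Mul(Add(Function('j')(-7), Function('O')(Z)), 133) = Mul(Add(-7, Add(4, Mul(2, 8), Mul(2, Pow(8, 2)))), 133) = Mul(Add(-7, Add(4, 16, Mul(2, 64))), 133) = Mul(Add(-7, Add(4, 16, 128)), 133) = Mul(Add(-7, 148), 133) = Mul(141, 133) = 18753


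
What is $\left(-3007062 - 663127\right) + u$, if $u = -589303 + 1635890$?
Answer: $-2623602$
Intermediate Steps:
$u = 1046587$
$\left(-3007062 - 663127\right) + u = \left(-3007062 - 663127\right) + 1046587 = -3670189 + 1046587 = -2623602$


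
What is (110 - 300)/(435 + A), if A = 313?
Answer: -95/374 ≈ -0.25401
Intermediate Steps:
(110 - 300)/(435 + A) = (110 - 300)/(435 + 313) = -190/748 = -190*1/748 = -95/374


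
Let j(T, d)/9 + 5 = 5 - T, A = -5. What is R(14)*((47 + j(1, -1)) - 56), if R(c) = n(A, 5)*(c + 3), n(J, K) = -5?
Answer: 1530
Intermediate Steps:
j(T, d) = -9*T (j(T, d) = -45 + 9*(5 - T) = -45 + (45 - 9*T) = -9*T)
R(c) = -15 - 5*c (R(c) = -5*(c + 3) = -5*(3 + c) = -15 - 5*c)
R(14)*((47 + j(1, -1)) - 56) = (-15 - 5*14)*((47 - 9*1) - 56) = (-15 - 70)*((47 - 9) - 56) = -85*(38 - 56) = -85*(-18) = 1530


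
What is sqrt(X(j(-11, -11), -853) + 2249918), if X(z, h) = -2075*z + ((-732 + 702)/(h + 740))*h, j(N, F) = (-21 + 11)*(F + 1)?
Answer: 2*sqrt(6519185943)/113 ≈ 1429.1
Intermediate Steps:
j(N, F) = -10 - 10*F (j(N, F) = -10*(1 + F) = -10 - 10*F)
X(z, h) = -2075*z - 30*h/(740 + h) (X(z, h) = -2075*z + (-30/(740 + h))*h = -2075*z - 30*h/(740 + h))
sqrt(X(j(-11, -11), -853) + 2249918) = sqrt(5*(-307100*(-10 - 10*(-11)) - 6*(-853) - 415*(-853)*(-10 - 10*(-11)))/(740 - 853) + 2249918) = sqrt(5*(-307100*(-10 + 110) + 5118 - 415*(-853)*(-10 + 110))/(-113) + 2249918) = sqrt(5*(-1/113)*(-307100*100 + 5118 - 415*(-853)*100) + 2249918) = sqrt(5*(-1/113)*(-30710000 + 5118 + 35399500) + 2249918) = sqrt(5*(-1/113)*4694618 + 2249918) = sqrt(-23473090/113 + 2249918) = sqrt(230767644/113) = 2*sqrt(6519185943)/113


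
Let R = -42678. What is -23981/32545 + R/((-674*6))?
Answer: 215329391/21935330 ≈ 9.8166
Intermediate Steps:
-23981/32545 + R/((-674*6)) = -23981/32545 - 42678/((-674*6)) = -23981*1/32545 - 42678/(-4044) = -23981/32545 - 42678*(-1/4044) = -23981/32545 + 7113/674 = 215329391/21935330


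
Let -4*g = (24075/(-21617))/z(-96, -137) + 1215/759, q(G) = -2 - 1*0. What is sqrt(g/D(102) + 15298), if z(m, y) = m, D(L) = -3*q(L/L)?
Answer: sqrt(117139833421136479173)/87505616 ≈ 123.68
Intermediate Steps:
q(G) = -2 (q(G) = -2 + 0 = -2)
D(L) = 6 (D(L) = -3*(-2) = 6)
g = -282186645/700044928 (g = -((24075/(-21617))/(-96) + 1215/759)/4 = -((24075*(-1/21617))*(-1/96) + 1215*(1/759))/4 = -(-24075/21617*(-1/96) + 405/253)/4 = -(8025/691744 + 405/253)/4 = -1/4*282186645/175011232 = -282186645/700044928 ≈ -0.40310)
sqrt(g/D(102) + 15298) = sqrt(-282186645/700044928/6 + 15298) = sqrt(-282186645/700044928*1/6 + 15298) = sqrt(-94062215/1400089856 + 15298) = sqrt(21418480554873/1400089856) = sqrt(117139833421136479173)/87505616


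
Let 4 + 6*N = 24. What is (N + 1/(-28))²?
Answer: 76729/7056 ≈ 10.874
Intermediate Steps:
N = 10/3 (N = -⅔ + (⅙)*24 = -⅔ + 4 = 10/3 ≈ 3.3333)
(N + 1/(-28))² = (10/3 + 1/(-28))² = (10/3 - 1/28)² = (277/84)² = 76729/7056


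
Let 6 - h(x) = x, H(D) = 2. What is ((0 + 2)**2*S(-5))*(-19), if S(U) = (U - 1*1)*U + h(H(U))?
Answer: -2584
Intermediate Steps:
h(x) = 6 - x
S(U) = 4 + U*(-1 + U) (S(U) = (U - 1*1)*U + (6 - 1*2) = (U - 1)*U + (6 - 2) = (-1 + U)*U + 4 = U*(-1 + U) + 4 = 4 + U*(-1 + U))
((0 + 2)**2*S(-5))*(-19) = ((0 + 2)**2*(4 + (-5)**2 - 1*(-5)))*(-19) = (2**2*(4 + 25 + 5))*(-19) = (4*34)*(-19) = 136*(-19) = -2584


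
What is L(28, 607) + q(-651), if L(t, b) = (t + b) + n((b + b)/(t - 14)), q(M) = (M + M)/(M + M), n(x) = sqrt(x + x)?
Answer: 636 + sqrt(8498)/7 ≈ 649.17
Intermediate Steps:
n(x) = sqrt(2)*sqrt(x) (n(x) = sqrt(2*x) = sqrt(2)*sqrt(x))
q(M) = 1 (q(M) = (2*M)/((2*M)) = (2*M)*(1/(2*M)) = 1)
L(t, b) = b + t + 2*sqrt(b/(-14 + t)) (L(t, b) = (t + b) + sqrt(2)*sqrt((b + b)/(t - 14)) = (b + t) + sqrt(2)*sqrt((2*b)/(-14 + t)) = (b + t) + sqrt(2)*sqrt(2*b/(-14 + t)) = (b + t) + sqrt(2)*(sqrt(2)*sqrt(b/(-14 + t))) = (b + t) + 2*sqrt(b/(-14 + t)) = b + t + 2*sqrt(b/(-14 + t)))
L(28, 607) + q(-651) = (607 + 28 + 2*sqrt(607/(-14 + 28))) + 1 = (607 + 28 + 2*sqrt(607/14)) + 1 = (607 + 28 + 2*(sqrt(8498)/14)) + 1 = (607 + 28 + sqrt(8498)/7) + 1 = (635 + sqrt(8498)/7) + 1 = 636 + sqrt(8498)/7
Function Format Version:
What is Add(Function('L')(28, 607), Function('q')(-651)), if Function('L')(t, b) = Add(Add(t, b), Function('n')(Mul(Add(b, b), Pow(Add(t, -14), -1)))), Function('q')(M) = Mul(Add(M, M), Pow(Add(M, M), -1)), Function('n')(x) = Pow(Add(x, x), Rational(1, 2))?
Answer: Add(636, Mul(Rational(1, 7), Pow(8498, Rational(1, 2)))) ≈ 649.17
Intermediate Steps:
Function('n')(x) = Mul(Pow(2, Rational(1, 2)), Pow(x, Rational(1, 2))) (Function('n')(x) = Pow(Mul(2, x), Rational(1, 2)) = Mul(Pow(2, Rational(1, 2)), Pow(x, Rational(1, 2))))
Function('q')(M) = 1 (Function('q')(M) = Mul(Mul(2, M), Pow(Mul(2, M), -1)) = Mul(Mul(2, M), Mul(Rational(1, 2), Pow(M, -1))) = 1)
Function('L')(t, b) = Add(b, t, Mul(2, Pow(Mul(b, Pow(Add(-14, t), -1)), Rational(1, 2)))) (Function('L')(t, b) = Add(Add(t, b), Mul(Pow(2, Rational(1, 2)), Pow(Mul(Add(b, b), Pow(Add(t, -14), -1)), Rational(1, 2)))) = Add(Add(b, t), Mul(Pow(2, Rational(1, 2)), Pow(Mul(Mul(2, b), Pow(Add(-14, t), -1)), Rational(1, 2)))) = Add(Add(b, t), Mul(Pow(2, Rational(1, 2)), Pow(Mul(2, b, Pow(Add(-14, t), -1)), Rational(1, 2)))) = Add(Add(b, t), Mul(Pow(2, Rational(1, 2)), Mul(Pow(2, Rational(1, 2)), Pow(Mul(b, Pow(Add(-14, t), -1)), Rational(1, 2))))) = Add(Add(b, t), Mul(2, Pow(Mul(b, Pow(Add(-14, t), -1)), Rational(1, 2)))) = Add(b, t, Mul(2, Pow(Mul(b, Pow(Add(-14, t), -1)), Rational(1, 2)))))
Add(Function('L')(28, 607), Function('q')(-651)) = Add(Add(607, 28, Mul(2, Pow(Mul(607, Pow(Add(-14, 28), -1)), Rational(1, 2)))), 1) = Add(Add(607, 28, Mul(2, Pow(Mul(607, Pow(14, -1)), Rational(1, 2)))), 1) = Add(Add(607, 28, Mul(2, Pow(Mul(607, Rational(1, 14)), Rational(1, 2)))), 1) = Add(Add(607, 28, Mul(2, Pow(Rational(607, 14), Rational(1, 2)))), 1) = Add(Add(607, 28, Mul(2, Mul(Rational(1, 14), Pow(8498, Rational(1, 2))))), 1) = Add(Add(607, 28, Mul(Rational(1, 7), Pow(8498, Rational(1, 2)))), 1) = Add(Add(635, Mul(Rational(1, 7), Pow(8498, Rational(1, 2)))), 1) = Add(636, Mul(Rational(1, 7), Pow(8498, Rational(1, 2))))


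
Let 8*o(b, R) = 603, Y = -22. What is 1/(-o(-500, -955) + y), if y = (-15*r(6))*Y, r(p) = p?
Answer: 8/15237 ≈ 0.00052504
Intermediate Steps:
o(b, R) = 603/8 (o(b, R) = (1/8)*603 = 603/8)
y = 1980 (y = -15*6*(-22) = -90*(-22) = 1980)
1/(-o(-500, -955) + y) = 1/(-1*603/8 + 1980) = 1/(-603/8 + 1980) = 1/(15237/8) = 8/15237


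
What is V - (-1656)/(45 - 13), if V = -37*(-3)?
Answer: 651/4 ≈ 162.75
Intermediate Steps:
V = 111
V - (-1656)/(45 - 13) = 111 - (-1656)/(45 - 13) = 111 - (-1656)/32 = 111 - 23*(-9/4) = 111 + 207/4 = 651/4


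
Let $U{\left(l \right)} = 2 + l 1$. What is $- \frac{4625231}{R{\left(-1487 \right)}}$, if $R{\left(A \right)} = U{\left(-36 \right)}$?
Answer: $\frac{4625231}{34} \approx 1.3604 \cdot 10^{5}$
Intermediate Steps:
$U{\left(l \right)} = 2 + l$
$R{\left(A \right)} = -34$ ($R{\left(A \right)} = 2 - 36 = -34$)
$- \frac{4625231}{R{\left(-1487 \right)}} = - \frac{4625231}{-34} = \left(-4625231\right) \left(- \frac{1}{34}\right) = \frac{4625231}{34}$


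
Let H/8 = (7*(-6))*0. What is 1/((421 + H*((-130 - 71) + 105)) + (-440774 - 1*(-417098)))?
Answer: -1/23255 ≈ -4.3001e-5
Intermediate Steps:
H = 0 (H = 8*((7*(-6))*0) = 8*(-42*0) = 8*0 = 0)
1/((421 + H*((-130 - 71) + 105)) + (-440774 - 1*(-417098))) = 1/((421 + 0*((-130 - 71) + 105)) + (-440774 - 1*(-417098))) = 1/((421 + 0*(-201 + 105)) + (-440774 + 417098)) = 1/((421 + 0*(-96)) - 23676) = 1/((421 + 0) - 23676) = 1/(421 - 23676) = 1/(-23255) = -1/23255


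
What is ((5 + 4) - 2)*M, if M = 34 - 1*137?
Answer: -721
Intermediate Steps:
M = -103 (M = 34 - 137 = -103)
((5 + 4) - 2)*M = ((5 + 4) - 2)*(-103) = (9 - 2)*(-103) = 7*(-103) = -721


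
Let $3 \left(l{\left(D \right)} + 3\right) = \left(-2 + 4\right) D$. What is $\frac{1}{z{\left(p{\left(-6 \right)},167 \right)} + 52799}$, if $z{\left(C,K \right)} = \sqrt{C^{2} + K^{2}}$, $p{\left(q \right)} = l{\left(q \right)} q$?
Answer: $\frac{52799}{2787704748} - \frac{\sqrt{29653}}{2787704748} \approx 1.8878 \cdot 10^{-5}$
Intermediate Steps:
$l{\left(D \right)} = -3 + \frac{2 D}{3}$ ($l{\left(D \right)} = -3 + \frac{\left(-2 + 4\right) D}{3} = -3 + \frac{2 D}{3}$)
$p{\left(q \right)} = q \left(-3 + \frac{2 q}{3}\right)$ ($p{\left(q \right)} = \left(-3 + \frac{2 q}{3}\right) q = q \left(-3 + \frac{2 q}{3}\right)$)
$\frac{1}{z{\left(p{\left(-6 \right)},167 \right)} + 52799} = \frac{1}{\sqrt{\left(\frac{1}{3} \left(-6\right) \left(-9 + 2 \left(-6\right)\right)\right)^{2} + 167^{2}} + 52799} = \frac{1}{\sqrt{\left(\frac{1}{3} \left(-6\right) \left(-9 - 12\right)\right)^{2} + 27889} + 52799} = \frac{1}{\sqrt{\left(\frac{1}{3} \left(-6\right) \left(-21\right)\right)^{2} + 27889} + 52799} = \frac{1}{\sqrt{42^{2} + 27889} + 52799} = \frac{1}{\sqrt{1764 + 27889} + 52799} = \frac{1}{\sqrt{29653} + 52799} = \frac{1}{52799 + \sqrt{29653}}$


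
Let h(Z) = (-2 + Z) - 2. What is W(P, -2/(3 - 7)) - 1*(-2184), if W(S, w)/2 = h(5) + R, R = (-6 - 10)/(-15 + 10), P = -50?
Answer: 10962/5 ≈ 2192.4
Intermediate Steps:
R = 16/5 (R = -16/(-5) = -16*(-1/5) = 16/5 ≈ 3.2000)
h(Z) = -4 + Z
W(S, w) = 42/5 (W(S, w) = 2*((-4 + 5) + 16/5) = 2*(1 + 16/5) = 2*(21/5) = 42/5)
W(P, -2/(3 - 7)) - 1*(-2184) = 42/5 - 1*(-2184) = 42/5 + 2184 = 10962/5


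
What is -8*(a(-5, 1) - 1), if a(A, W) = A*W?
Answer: 48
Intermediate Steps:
-8*(a(-5, 1) - 1) = -8*(-5*1 - 1) = -8*(-5 - 1) = -8*(-6) = 48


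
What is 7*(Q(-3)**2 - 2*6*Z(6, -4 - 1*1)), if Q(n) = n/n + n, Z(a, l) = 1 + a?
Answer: -560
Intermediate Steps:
Q(n) = 1 + n
7*(Q(-3)**2 - 2*6*Z(6, -4 - 1*1)) = 7*((1 - 3)**2 - 2*6*(1 + 6)) = 7*((-2)**2 - 12*7) = 7*(4 - 1*84) = 7*(4 - 84) = 7*(-80) = -560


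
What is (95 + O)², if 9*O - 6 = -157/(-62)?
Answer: 2866424521/311364 ≈ 9206.0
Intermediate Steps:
O = 529/558 (O = ⅔ + (-157/(-62))/9 = ⅔ + (-157*(-1/62))/9 = ⅔ + (⅑)*(157/62) = ⅔ + 157/558 = 529/558 ≈ 0.94803)
(95 + O)² = (95 + 529/558)² = (53539/558)² = 2866424521/311364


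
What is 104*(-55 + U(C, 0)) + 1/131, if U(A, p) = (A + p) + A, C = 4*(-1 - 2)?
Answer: -1076295/131 ≈ -8216.0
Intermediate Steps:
C = -12 (C = 4*(-3) = -12)
U(A, p) = p + 2*A
104*(-55 + U(C, 0)) + 1/131 = 104*(-55 + (0 + 2*(-12))) + 1/131 = 104*(-55 + (0 - 24)) + 1/131 = 104*(-55 - 24) + 1/131 = 104*(-79) + 1/131 = -8216 + 1/131 = -1076295/131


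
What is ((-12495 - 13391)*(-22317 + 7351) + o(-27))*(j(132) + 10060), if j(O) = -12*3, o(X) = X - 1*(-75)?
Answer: 3883397078176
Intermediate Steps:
o(X) = 75 + X (o(X) = X + 75 = 75 + X)
j(O) = -36
((-12495 - 13391)*(-22317 + 7351) + o(-27))*(j(132) + 10060) = ((-12495 - 13391)*(-22317 + 7351) + (75 - 27))*(-36 + 10060) = (-25886*(-14966) + 48)*10024 = (387409876 + 48)*10024 = 387409924*10024 = 3883397078176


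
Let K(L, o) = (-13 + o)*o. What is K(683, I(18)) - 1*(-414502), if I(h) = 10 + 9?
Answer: 414616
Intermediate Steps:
I(h) = 19
K(L, o) = o*(-13 + o)
K(683, I(18)) - 1*(-414502) = 19*(-13 + 19) - 1*(-414502) = 19*6 + 414502 = 114 + 414502 = 414616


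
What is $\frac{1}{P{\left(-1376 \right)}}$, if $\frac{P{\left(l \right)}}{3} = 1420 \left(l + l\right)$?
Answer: $- \frac{1}{11723520} \approx -8.5299 \cdot 10^{-8}$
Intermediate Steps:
$P{\left(l \right)} = 8520 l$ ($P{\left(l \right)} = 3 \cdot 1420 \left(l + l\right) = 3 \cdot 1420 \cdot 2 l = 3 \cdot 2840 l = 8520 l$)
$\frac{1}{P{\left(-1376 \right)}} = \frac{1}{8520 \left(-1376\right)} = \frac{1}{-11723520} = - \frac{1}{11723520}$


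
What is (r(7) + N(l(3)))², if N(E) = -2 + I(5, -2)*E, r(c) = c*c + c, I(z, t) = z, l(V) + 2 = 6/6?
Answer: 2401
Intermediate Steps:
l(V) = -1 (l(V) = -2 + 6/6 = -2 + 6*(⅙) = -2 + 1 = -1)
r(c) = c + c² (r(c) = c² + c = c + c²)
N(E) = -2 + 5*E
(r(7) + N(l(3)))² = (7*(1 + 7) + (-2 + 5*(-1)))² = (7*8 + (-2 - 5))² = (56 - 7)² = 49² = 2401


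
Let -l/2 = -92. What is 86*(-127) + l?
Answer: -10738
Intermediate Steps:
l = 184 (l = -2*(-92) = 184)
86*(-127) + l = 86*(-127) + 184 = -10922 + 184 = -10738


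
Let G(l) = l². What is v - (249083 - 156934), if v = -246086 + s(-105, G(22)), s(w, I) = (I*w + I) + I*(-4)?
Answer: -390507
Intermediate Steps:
s(w, I) = -3*I + I*w (s(w, I) = (I + I*w) - 4*I = -3*I + I*w)
v = -298358 (v = -246086 + 22²*(-3 - 105) = -246086 + 484*(-108) = -246086 - 52272 = -298358)
v - (249083 - 156934) = -298358 - (249083 - 156934) = -298358 - 1*92149 = -298358 - 92149 = -390507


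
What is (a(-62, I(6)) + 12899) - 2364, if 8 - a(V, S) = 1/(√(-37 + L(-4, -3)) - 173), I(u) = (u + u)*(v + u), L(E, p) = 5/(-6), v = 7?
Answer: 1895642981/179801 + I*√1362/179801 ≈ 10543.0 + 0.00020526*I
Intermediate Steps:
L(E, p) = -⅚ (L(E, p) = 5*(-⅙) = -⅚)
I(u) = 2*u*(7 + u) (I(u) = (u + u)*(7 + u) = (2*u)*(7 + u) = 2*u*(7 + u))
a(V, S) = 8 - 1/(-173 + I*√1362/6) (a(V, S) = 8 - 1/(√(-37 - ⅚) - 173) = 8 - 1/(√(-227/6) - 173) = 8 - 1/(I*√1362/6 - 173) = 8 - 1/(-173 + I*√1362/6))
(a(-62, I(6)) + 12899) - 2364 = ((1439446/179801 + I*√1362/179801) + 12899) - 2364 = (2320692545/179801 + I*√1362/179801) - 2364 = 1895642981/179801 + I*√1362/179801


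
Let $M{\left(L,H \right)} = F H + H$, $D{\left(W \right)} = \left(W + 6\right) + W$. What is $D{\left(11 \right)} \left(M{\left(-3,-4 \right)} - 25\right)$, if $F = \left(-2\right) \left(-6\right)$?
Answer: $-2156$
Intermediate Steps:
$F = 12$
$D{\left(W \right)} = 6 + 2 W$ ($D{\left(W \right)} = \left(6 + W\right) + W = 6 + 2 W$)
$M{\left(L,H \right)} = 13 H$ ($M{\left(L,H \right)} = 12 H + H = 13 H$)
$D{\left(11 \right)} \left(M{\left(-3,-4 \right)} - 25\right) = \left(6 + 2 \cdot 11\right) \left(13 \left(-4\right) - 25\right) = \left(6 + 22\right) \left(-52 - 25\right) = 28 \left(-77\right) = -2156$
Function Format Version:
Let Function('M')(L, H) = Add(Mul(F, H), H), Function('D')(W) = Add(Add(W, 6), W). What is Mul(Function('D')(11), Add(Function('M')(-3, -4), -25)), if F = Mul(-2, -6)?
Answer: -2156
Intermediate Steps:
F = 12
Function('D')(W) = Add(6, Mul(2, W)) (Function('D')(W) = Add(Add(6, W), W) = Add(6, Mul(2, W)))
Function('M')(L, H) = Mul(13, H) (Function('M')(L, H) = Add(Mul(12, H), H) = Mul(13, H))
Mul(Function('D')(11), Add(Function('M')(-3, -4), -25)) = Mul(Add(6, Mul(2, 11)), Add(Mul(13, -4), -25)) = Mul(Add(6, 22), Add(-52, -25)) = Mul(28, -77) = -2156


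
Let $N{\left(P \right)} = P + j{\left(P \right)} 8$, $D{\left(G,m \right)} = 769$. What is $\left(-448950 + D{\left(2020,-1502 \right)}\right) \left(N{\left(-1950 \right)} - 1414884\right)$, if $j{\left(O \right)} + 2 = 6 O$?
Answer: $676954991450$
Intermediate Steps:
$j{\left(O \right)} = -2 + 6 O$
$N{\left(P \right)} = -16 + 49 P$ ($N{\left(P \right)} = P + \left(-2 + 6 P\right) 8 = P + \left(-16 + 48 P\right) = -16 + 49 P$)
$\left(-448950 + D{\left(2020,-1502 \right)}\right) \left(N{\left(-1950 \right)} - 1414884\right) = \left(-448950 + 769\right) \left(\left(-16 + 49 \left(-1950\right)\right) - 1414884\right) = - 448181 \left(\left(-16 - 95550\right) - 1414884\right) = - 448181 \left(-95566 - 1414884\right) = \left(-448181\right) \left(-1510450\right) = 676954991450$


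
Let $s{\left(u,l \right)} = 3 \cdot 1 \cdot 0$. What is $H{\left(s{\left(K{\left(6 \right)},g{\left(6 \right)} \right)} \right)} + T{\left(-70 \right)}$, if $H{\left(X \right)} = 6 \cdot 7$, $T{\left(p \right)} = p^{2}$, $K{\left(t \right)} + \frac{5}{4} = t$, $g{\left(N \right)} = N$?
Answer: $4942$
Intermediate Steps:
$K{\left(t \right)} = - \frac{5}{4} + t$
$s{\left(u,l \right)} = 0$ ($s{\left(u,l \right)} = 3 \cdot 0 = 0$)
$H{\left(X \right)} = 42$
$H{\left(s{\left(K{\left(6 \right)},g{\left(6 \right)} \right)} \right)} + T{\left(-70 \right)} = 42 + \left(-70\right)^{2} = 42 + 4900 = 4942$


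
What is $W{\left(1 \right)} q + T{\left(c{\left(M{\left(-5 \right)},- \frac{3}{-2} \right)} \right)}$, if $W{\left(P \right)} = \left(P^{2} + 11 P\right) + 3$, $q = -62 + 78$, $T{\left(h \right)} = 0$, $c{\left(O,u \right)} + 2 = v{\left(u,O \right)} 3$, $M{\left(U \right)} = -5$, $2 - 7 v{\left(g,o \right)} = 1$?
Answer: $240$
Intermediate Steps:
$v{\left(g,o \right)} = \frac{1}{7}$ ($v{\left(g,o \right)} = \frac{2}{7} - \frac{1}{7} = \frac{1}{7}$)
$c{\left(O,u \right)} = - \frac{11}{7}$ ($c{\left(O,u \right)} = -2 + \frac{1}{7} \cdot 3 = -2 + \frac{3}{7} = - \frac{11}{7}$)
$q = 16$
$W{\left(P \right)} = 3 + P^{2} + 11 P$
$W{\left(1 \right)} q + T{\left(c{\left(M{\left(-5 \right)},- \frac{3}{-2} \right)} \right)} = \left(3 + 1^{2} + 11 \cdot 1\right) 16 + 0 = \left(3 + 1 + 11\right) 16 + 0 = 15 \cdot 16 + 0 = 240 + 0 = 240$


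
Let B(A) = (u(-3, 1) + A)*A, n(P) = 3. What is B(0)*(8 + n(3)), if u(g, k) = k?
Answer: 0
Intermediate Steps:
B(A) = A*(1 + A) (B(A) = (1 + A)*A = A*(1 + A))
B(0)*(8 + n(3)) = (0*(1 + 0))*(8 + 3) = (0*1)*11 = 0*11 = 0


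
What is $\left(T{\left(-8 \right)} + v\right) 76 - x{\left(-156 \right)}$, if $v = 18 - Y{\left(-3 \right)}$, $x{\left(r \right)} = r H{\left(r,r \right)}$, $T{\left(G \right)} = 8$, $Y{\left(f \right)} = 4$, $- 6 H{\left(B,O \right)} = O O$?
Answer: $-631064$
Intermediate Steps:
$H{\left(B,O \right)} = - \frac{O^{2}}{6}$ ($H{\left(B,O \right)} = - \frac{O O}{6} = - \frac{O^{2}}{6}$)
$x{\left(r \right)} = - \frac{r^{3}}{6}$ ($x{\left(r \right)} = r \left(- \frac{r^{2}}{6}\right) = - \frac{r^{3}}{6}$)
$v = 14$ ($v = 18 - 4 = 14$)
$\left(T{\left(-8 \right)} + v\right) 76 - x{\left(-156 \right)} = \left(8 + 14\right) 76 - - \frac{\left(-156\right)^{3}}{6} = 22 \cdot 76 - \left(- \frac{1}{6}\right) \left(-3796416\right) = 1672 - 632736 = -631064$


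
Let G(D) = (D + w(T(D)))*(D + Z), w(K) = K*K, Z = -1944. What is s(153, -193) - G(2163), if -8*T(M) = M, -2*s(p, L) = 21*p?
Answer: -1055026035/64 ≈ -1.6485e+7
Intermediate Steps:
s(p, L) = -21*p/2
T(M) = -M/8
w(K) = K²
G(D) = (-1944 + D)*(D + D²/64) (G(D) = (D + (-D/8)²)*(D - 1944) = (D + D²/64)*(-1944 + D) = (-1944 + D)*(D + D²/64))
s(153, -193) - G(2163) = -21/2*153 - 2163*(-124416 + 2163² - 1880*2163)/64 = -3213/2 - 2163*(-124416 + 4678569 - 4066440)/64 = -3213/2 - 2163*487713/64 = -3213/2 - 1*1054923219/64 = -3213/2 - 1054923219/64 = -1055026035/64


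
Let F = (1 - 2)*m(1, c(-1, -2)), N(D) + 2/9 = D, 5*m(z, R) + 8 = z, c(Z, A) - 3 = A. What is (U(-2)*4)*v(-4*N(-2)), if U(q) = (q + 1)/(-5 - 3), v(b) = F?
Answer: 7/10 ≈ 0.70000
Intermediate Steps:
c(Z, A) = 3 + A
m(z, R) = -8/5 + z/5
N(D) = -2/9 + D
F = 7/5 (F = (1 - 2)*(-8/5 + (⅕)*1) = -(-8/5 + ⅕) = -1*(-7/5) = 7/5 ≈ 1.4000)
v(b) = 7/5
U(q) = -⅛ - q/8 (U(q) = (1 + q)/(-8) = (1 + q)*(-⅛) = -⅛ - q/8)
(U(-2)*4)*v(-4*N(-2)) = ((-⅛ - ⅛*(-2))*4)*(7/5) = ((-⅛ + ¼)*4)*(7/5) = ((⅛)*4)*(7/5) = (½)*(7/5) = 7/10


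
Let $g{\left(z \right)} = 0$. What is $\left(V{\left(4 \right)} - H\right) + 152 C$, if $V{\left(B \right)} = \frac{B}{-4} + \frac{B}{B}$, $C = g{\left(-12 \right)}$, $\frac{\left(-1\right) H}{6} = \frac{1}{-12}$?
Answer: $- \frac{1}{2} \approx -0.5$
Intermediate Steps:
$H = \frac{1}{2}$ ($H = - \frac{6}{-12} = \left(-6\right) \left(- \frac{1}{12}\right) = \frac{1}{2} \approx 0.5$)
$C = 0$
$V{\left(B \right)} = 1 - \frac{B}{4}$ ($V{\left(B \right)} = B \left(- \frac{1}{4}\right) + 1 = - \frac{B}{4} + 1 = 1 - \frac{B}{4}$)
$\left(V{\left(4 \right)} - H\right) + 152 C = \left(\left(1 - 1\right) - \frac{1}{2}\right) + 152 \cdot 0 = \left(\left(1 - 1\right) - \frac{1}{2}\right) + 0 = \left(0 - \frac{1}{2}\right) + 0 = - \frac{1}{2} + 0 = - \frac{1}{2}$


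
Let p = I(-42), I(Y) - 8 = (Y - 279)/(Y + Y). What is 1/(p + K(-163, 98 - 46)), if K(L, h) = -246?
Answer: -28/6557 ≈ -0.0042702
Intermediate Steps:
I(Y) = 8 + (-279 + Y)/(2*Y) (I(Y) = 8 + (Y - 279)/(Y + Y) = 8 + (-279 + Y)/((2*Y)) = 8 + (-279 + Y)*(1/(2*Y)) = 8 + (-279 + Y)/(2*Y))
p = 331/28 (p = (1/2)*(-279 + 17*(-42))/(-42) = (1/2)*(-1/42)*(-279 - 714) = (1/2)*(-1/42)*(-993) = 331/28 ≈ 11.821)
1/(p + K(-163, 98 - 46)) = 1/(331/28 - 246) = 1/(-6557/28) = -28/6557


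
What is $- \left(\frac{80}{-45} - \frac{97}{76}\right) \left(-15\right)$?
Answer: $- \frac{10445}{228} \approx -45.811$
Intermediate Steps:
$- \left(\frac{80}{-45} - \frac{97}{76}\right) \left(-15\right) = - \left(80 \left(- \frac{1}{45}\right) - \frac{97}{76}\right) \left(-15\right) = - \left(- \frac{16}{9} - \frac{97}{76}\right) \left(-15\right) = - \frac{\left(-2089\right) \left(-15\right)}{684} = \left(-1\right) \frac{10445}{228} = - \frac{10445}{228}$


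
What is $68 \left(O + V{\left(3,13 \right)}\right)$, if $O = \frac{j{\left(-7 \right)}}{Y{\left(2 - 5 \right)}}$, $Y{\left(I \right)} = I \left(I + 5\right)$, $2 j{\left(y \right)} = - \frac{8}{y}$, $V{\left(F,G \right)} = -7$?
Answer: $- \frac{10132}{21} \approx -482.48$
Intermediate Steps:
$j{\left(y \right)} = - \frac{4}{y}$ ($j{\left(y \right)} = \frac{\left(-8\right) \frac{1}{y}}{2} = - \frac{4}{y}$)
$Y{\left(I \right)} = I \left(5 + I\right)$
$O = - \frac{2}{21}$ ($O = \frac{\left(-4\right) \frac{1}{-7}}{\left(2 - 5\right) \left(5 + \left(2 - 5\right)\right)} = \frac{\left(-4\right) \left(- \frac{1}{7}\right)}{\left(2 - 5\right) \left(5 + \left(2 - 5\right)\right)} = \frac{4}{7 \left(- 3 \left(5 - 3\right)\right)} = \frac{4}{7 \left(\left(-3\right) 2\right)} = \frac{4}{7 \left(-6\right)} = \frac{4}{7} \left(- \frac{1}{6}\right) = - \frac{2}{21} \approx -0.095238$)
$68 \left(O + V{\left(3,13 \right)}\right) = 68 \left(- \frac{2}{21} - 7\right) = 68 \left(- \frac{149}{21}\right) = - \frac{10132}{21}$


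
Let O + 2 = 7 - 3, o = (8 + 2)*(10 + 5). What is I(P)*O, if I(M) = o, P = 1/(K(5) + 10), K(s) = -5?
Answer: 300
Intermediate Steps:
P = ⅕ (P = 1/(-5 + 10) = 1/5 = ⅕ ≈ 0.20000)
o = 150 (o = 10*15 = 150)
I(M) = 150
O = 2 (O = -2 + (7 - 3) = -2 + 4 = 2)
I(P)*O = 150*2 = 300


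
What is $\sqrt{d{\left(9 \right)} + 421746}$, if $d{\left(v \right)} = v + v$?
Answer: $2 \sqrt{105441} \approx 649.43$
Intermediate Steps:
$d{\left(v \right)} = 2 v$
$\sqrt{d{\left(9 \right)} + 421746} = \sqrt{2 \cdot 9 + 421746} = \sqrt{18 + 421746} = \sqrt{421764} = 2 \sqrt{105441}$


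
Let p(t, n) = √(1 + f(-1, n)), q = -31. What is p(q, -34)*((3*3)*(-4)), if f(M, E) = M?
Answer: 0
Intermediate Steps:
p(t, n) = 0 (p(t, n) = √(1 - 1) = √0 = 0)
p(q, -34)*((3*3)*(-4)) = 0*((3*3)*(-4)) = 0*(9*(-4)) = 0*(-36) = 0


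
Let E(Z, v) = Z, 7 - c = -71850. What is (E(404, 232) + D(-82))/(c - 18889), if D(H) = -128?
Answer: 23/4414 ≈ 0.0052107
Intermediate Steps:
c = 71857 (c = 7 - 1*(-71850) = 7 + 71850 = 71857)
(E(404, 232) + D(-82))/(c - 18889) = (404 - 128)/(71857 - 18889) = 276/52968 = 276*(1/52968) = 23/4414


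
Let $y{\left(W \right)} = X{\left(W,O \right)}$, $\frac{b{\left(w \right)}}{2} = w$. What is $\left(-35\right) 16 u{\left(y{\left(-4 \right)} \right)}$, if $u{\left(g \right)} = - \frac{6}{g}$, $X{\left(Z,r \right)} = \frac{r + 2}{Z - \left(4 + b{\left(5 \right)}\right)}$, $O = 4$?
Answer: $-10080$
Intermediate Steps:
$b{\left(w \right)} = 2 w$
$X{\left(Z,r \right)} = \frac{2 + r}{-14 + Z}$ ($X{\left(Z,r \right)} = \frac{r + 2}{Z - \left(4 + 2 \cdot 5\right)} = \frac{2 + r}{Z - 14} = \frac{2 + r}{-14 + Z}$)
$y{\left(W \right)} = \frac{6}{-14 + W}$ ($y{\left(W \right)} = \frac{2 + 4}{-14 + W} = \frac{1}{-14 + W} 6 = \frac{6}{-14 + W}$)
$\left(-35\right) 16 u{\left(y{\left(-4 \right)} \right)} = \left(-35\right) 16 \left(- \frac{6}{6 \frac{1}{-14 - 4}}\right) = - 560 \left(- \frac{6}{6 \frac{1}{-18}}\right) = - 560 \left(- \frac{6}{6 \left(- \frac{1}{18}\right)}\right) = - 560 \left(- \frac{6}{- \frac{1}{3}}\right) = - 560 \left(\left(-6\right) \left(-3\right)\right) = \left(-560\right) 18 = -10080$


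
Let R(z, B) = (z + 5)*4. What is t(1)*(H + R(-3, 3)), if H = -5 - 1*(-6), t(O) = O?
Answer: 9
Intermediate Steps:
H = 1 (H = -5 + 6 = 1)
R(z, B) = 20 + 4*z (R(z, B) = (5 + z)*4 = 20 + 4*z)
t(1)*(H + R(-3, 3)) = 1*(1 + (20 + 4*(-3))) = 1*(1 + (20 - 12)) = 1*(1 + 8) = 1*9 = 9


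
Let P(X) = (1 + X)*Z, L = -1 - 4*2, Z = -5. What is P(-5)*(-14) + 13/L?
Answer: -2533/9 ≈ -281.44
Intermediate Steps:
L = -9 (L = -1 - 8 = -9)
P(X) = -5 - 5*X (P(X) = (1 + X)*(-5) = -5 - 5*X)
P(-5)*(-14) + 13/L = (-5 - 5*(-5))*(-14) + 13/(-9) = (-5 + 25)*(-14) + 13*(-⅑) = 20*(-14) - 13/9 = -280 - 13/9 = -2533/9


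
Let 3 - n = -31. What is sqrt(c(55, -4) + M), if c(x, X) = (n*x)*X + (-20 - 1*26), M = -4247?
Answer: I*sqrt(11773) ≈ 108.5*I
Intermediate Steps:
n = 34 (n = 3 - 1*(-31) = 3 + 31 = 34)
c(x, X) = -46 + 34*X*x (c(x, X) = (34*x)*X + (-20 - 1*26) = 34*X*x + (-20 - 26) = 34*X*x - 46 = -46 + 34*X*x)
sqrt(c(55, -4) + M) = sqrt((-46 + 34*(-4)*55) - 4247) = sqrt((-46 - 7480) - 4247) = sqrt(-7526 - 4247) = sqrt(-11773) = I*sqrt(11773)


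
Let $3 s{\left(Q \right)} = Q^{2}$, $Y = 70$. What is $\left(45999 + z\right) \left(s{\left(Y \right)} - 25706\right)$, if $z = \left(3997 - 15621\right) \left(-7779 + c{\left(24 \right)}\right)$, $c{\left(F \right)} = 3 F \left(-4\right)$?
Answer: $-2258420722642$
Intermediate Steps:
$c{\left(F \right)} = - 12 F$
$s{\left(Q \right)} = \frac{Q^{2}}{3}$
$z = 93770808$ ($z = \left(3997 - 15621\right) \left(-7779 - 288\right) = - 11624 \left(-7779 - 288\right) = \left(-11624\right) \left(-8067\right) = 93770808$)
$\left(45999 + z\right) \left(s{\left(Y \right)} - 25706\right) = \left(45999 + 93770808\right) \left(\frac{70^{2}}{3} - 25706\right) = 93816807 \left(\frac{1}{3} \cdot 4900 - 25706\right) = 93816807 \left(\frac{4900}{3} - 25706\right) = 93816807 \left(- \frac{72218}{3}\right) = -2258420722642$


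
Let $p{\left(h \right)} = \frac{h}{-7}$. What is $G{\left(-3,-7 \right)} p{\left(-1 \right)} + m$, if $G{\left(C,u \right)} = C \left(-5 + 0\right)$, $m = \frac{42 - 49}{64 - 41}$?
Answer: $\frac{296}{161} \approx 1.8385$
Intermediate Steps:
$m = - \frac{7}{23} \approx -0.30435$
$G{\left(C,u \right)} = - 5 C$ ($G{\left(C,u \right)} = C \left(-5\right) = - 5 C$)
$p{\left(h \right)} = - \frac{h}{7}$ ($p{\left(h \right)} = h \left(- \frac{1}{7}\right) = - \frac{h}{7}$)
$G{\left(-3,-7 \right)} p{\left(-1 \right)} + m = \left(-5\right) \left(-3\right) \left(\left(- \frac{1}{7}\right) \left(-1\right)\right) - \frac{7}{23} = 15 \cdot \frac{1}{7} - \frac{7}{23} = \frac{15}{7} - \frac{7}{23} = \frac{296}{161}$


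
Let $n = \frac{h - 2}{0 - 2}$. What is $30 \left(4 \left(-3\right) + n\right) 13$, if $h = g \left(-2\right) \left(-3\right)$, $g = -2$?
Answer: $-1950$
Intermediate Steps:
$h = -12$ ($h = \left(-2\right) \left(-2\right) \left(-3\right) = 4 \left(-3\right) = -12$)
$n = 7$ ($n = \frac{-12 - 2}{0 - 2} = - \frac{14}{-2} = \left(-14\right) \left(- \frac{1}{2}\right) = 7$)
$30 \left(4 \left(-3\right) + n\right) 13 = 30 \left(4 \left(-3\right) + 7\right) 13 = 30 \left(-12 + 7\right) 13 = 30 \left(-5\right) 13 = \left(-150\right) 13 = -1950$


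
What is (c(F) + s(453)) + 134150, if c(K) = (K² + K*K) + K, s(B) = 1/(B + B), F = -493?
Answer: 561498031/906 ≈ 6.1976e+5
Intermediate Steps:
s(B) = 1/(2*B)
c(K) = K + 2*K² (c(K) = (K² + K²) + K = 2*K² + K = K + 2*K²)
(c(F) + s(453)) + 134150 = (-493*(1 + 2*(-493)) + (½)/453) + 134150 = (-493*(1 - 986) + (½)*(1/453)) + 134150 = (-493*(-985) + 1/906) + 134150 = (485605 + 1/906) + 134150 = 439958131/906 + 134150 = 561498031/906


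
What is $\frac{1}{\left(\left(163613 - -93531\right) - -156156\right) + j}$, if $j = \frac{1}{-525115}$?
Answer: $\frac{525115}{217030029499} \approx 2.4196 \cdot 10^{-6}$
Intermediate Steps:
$j = - \frac{1}{525115} \approx -1.9043 \cdot 10^{-6}$
$\frac{1}{\left(\left(163613 - -93531\right) - -156156\right) + j} = \frac{1}{\left(\left(163613 - -93531\right) - -156156\right) - \frac{1}{525115}} = \frac{1}{\left(\left(163613 + 93531\right) + 156156\right) - \frac{1}{525115}} = \frac{1}{\left(257144 + 156156\right) - \frac{1}{525115}} = \frac{1}{413300 - \frac{1}{525115}} = \frac{1}{\frac{217030029499}{525115}} = \frac{525115}{217030029499}$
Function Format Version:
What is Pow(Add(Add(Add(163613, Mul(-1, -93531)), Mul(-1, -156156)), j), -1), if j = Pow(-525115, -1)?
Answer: Rational(525115, 217030029499) ≈ 2.4196e-6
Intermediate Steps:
j = Rational(-1, 525115) ≈ -1.9043e-6
Pow(Add(Add(Add(163613, Mul(-1, -93531)), Mul(-1, -156156)), j), -1) = Pow(Add(Add(Add(163613, Mul(-1, -93531)), Mul(-1, -156156)), Rational(-1, 525115)), -1) = Pow(Add(Add(Add(163613, 93531), 156156), Rational(-1, 525115)), -1) = Pow(Add(Add(257144, 156156), Rational(-1, 525115)), -1) = Pow(Add(413300, Rational(-1, 525115)), -1) = Pow(Rational(217030029499, 525115), -1) = Rational(525115, 217030029499)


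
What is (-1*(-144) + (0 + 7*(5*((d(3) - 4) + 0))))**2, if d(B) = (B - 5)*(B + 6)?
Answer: 391876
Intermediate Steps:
d(B) = (-5 + B)*(6 + B)
(-1*(-144) + (0 + 7*(5*((d(3) - 4) + 0))))**2 = (-1*(-144) + (0 + 7*(5*(((-30 + 3 + 3**2) - 4) + 0))))**2 = (144 + (0 + 7*(5*(((-30 + 3 + 9) - 4) + 0))))**2 = (144 + (0 + 7*(5*((-18 - 4) + 0))))**2 = (144 + (0 + 7*(5*(-22 + 0))))**2 = (144 + (0 + 7*(5*(-22))))**2 = (144 + (0 + 7*(-110)))**2 = (144 + (0 - 770))**2 = (144 - 770)**2 = (-626)**2 = 391876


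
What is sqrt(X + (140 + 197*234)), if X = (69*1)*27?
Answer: sqrt(48101) ≈ 219.32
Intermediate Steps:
X = 1863 (X = 69*27 = 1863)
sqrt(X + (140 + 197*234)) = sqrt(1863 + (140 + 197*234)) = sqrt(1863 + (140 + 46098)) = sqrt(1863 + 46238) = sqrt(48101)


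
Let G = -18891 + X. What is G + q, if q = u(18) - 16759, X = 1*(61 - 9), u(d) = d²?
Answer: -35274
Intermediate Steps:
X = 52 (X = 1*52 = 52)
G = -18839 (G = -18891 + 52 = -18839)
q = -16435 (q = 18² - 16759 = 324 - 16759 = -16435)
G + q = -18839 - 16435 = -35274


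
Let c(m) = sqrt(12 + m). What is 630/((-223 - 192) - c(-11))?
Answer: -315/208 ≈ -1.5144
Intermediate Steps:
630/((-223 - 192) - c(-11)) = 630/((-223 - 192) - sqrt(12 - 11)) = 630/(-415 - sqrt(1)) = 630/(-415 - 1*1) = 630/(-415 - 1) = 630/(-416) = 630*(-1/416) = -315/208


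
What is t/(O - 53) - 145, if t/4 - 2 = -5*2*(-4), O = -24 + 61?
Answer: -311/2 ≈ -155.50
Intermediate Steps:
O = 37
t = 168 (t = 8 + 4*(-5*2*(-4)) = 8 + 4*(-10*(-4)) = 8 + 4*40 = 8 + 160 = 168)
t/(O - 53) - 145 = 168/(37 - 53) - 145 = 168/(-16) - 145 = -1/16*168 - 145 = -21/2 - 145 = -311/2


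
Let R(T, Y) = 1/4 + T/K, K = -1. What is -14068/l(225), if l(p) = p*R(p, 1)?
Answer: 56272/202275 ≈ 0.27820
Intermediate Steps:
R(T, Y) = ¼ - T (R(T, Y) = 1/4 + T/(-1) = 1*(¼) + T*(-1) = ¼ - T)
l(p) = p*(¼ - p)
-14068/l(225) = -14068*1/(225*(¼ - 1*225)) = -14068*1/(225*(¼ - 225)) = -14068/(225*(-899/4)) = -14068/(-202275/4) = -14068*(-4/202275) = 56272/202275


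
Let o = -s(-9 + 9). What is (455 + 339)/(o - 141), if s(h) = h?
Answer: -794/141 ≈ -5.6312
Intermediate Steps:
o = 0 (o = -(-9 + 9) = -1*0 = 0)
(455 + 339)/(o - 141) = (455 + 339)/(0 - 141) = 794/(-141) = 794*(-1/141) = -794/141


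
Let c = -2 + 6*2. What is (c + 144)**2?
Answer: 23716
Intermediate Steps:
c = 10 (c = -2 + 12 = 10)
(c + 144)**2 = (10 + 144)**2 = 154**2 = 23716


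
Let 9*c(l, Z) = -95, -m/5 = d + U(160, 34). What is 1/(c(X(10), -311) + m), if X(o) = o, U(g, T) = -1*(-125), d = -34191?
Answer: 9/1532875 ≈ 5.8713e-6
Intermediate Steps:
U(g, T) = 125
m = 170330 (m = -5*(-34191 + 125) = -5*(-34066) = 170330)
c(l, Z) = -95/9 (c(l, Z) = (1/9)*(-95) = -95/9)
1/(c(X(10), -311) + m) = 1/(-95/9 + 170330) = 1/(1532875/9) = 9/1532875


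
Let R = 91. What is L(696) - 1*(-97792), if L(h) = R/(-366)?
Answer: 35791781/366 ≈ 97792.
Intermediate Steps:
L(h) = -91/366 (L(h) = 91/(-366) = 91*(-1/366) = -91/366)
L(696) - 1*(-97792) = -91/366 - 1*(-97792) = -91/366 + 97792 = 35791781/366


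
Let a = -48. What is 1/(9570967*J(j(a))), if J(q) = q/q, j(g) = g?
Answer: 1/9570967 ≈ 1.0448e-7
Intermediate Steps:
J(q) = 1
1/(9570967*J(j(a))) = 1/(9570967*1) = (1/9570967)*1 = 1/9570967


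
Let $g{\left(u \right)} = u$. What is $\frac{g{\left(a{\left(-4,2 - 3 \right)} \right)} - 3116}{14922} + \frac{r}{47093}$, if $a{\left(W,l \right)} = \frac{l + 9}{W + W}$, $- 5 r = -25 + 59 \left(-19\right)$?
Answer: $- \frac{238947931}{1171202910} \approx -0.20402$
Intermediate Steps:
$r = \frac{1146}{5}$ ($r = - \frac{-25 + 59 \left(-19\right)}{5} = - \frac{-25 - 1121}{5} = \left(- \frac{1}{5}\right) \left(-1146\right) = \frac{1146}{5} \approx 229.2$)
$a{\left(W,l \right)} = \frac{9 + l}{2 W}$
$\frac{g{\left(a{\left(-4,2 - 3 \right)} \right)} - 3116}{14922} + \frac{r}{47093} = \frac{\frac{9 + \left(2 - 3\right)}{2 \left(-4\right)} - 3116}{14922} + \frac{1146}{5 \cdot 47093} = \left(\frac{1}{2} \left(- \frac{1}{4}\right) \left(9 - 1\right) - 3116\right) \frac{1}{14922} + \frac{1146}{5} \cdot \frac{1}{47093} = \left(\frac{1}{2} \left(- \frac{1}{4}\right) 8 - 3116\right) \frac{1}{14922} + \frac{1146}{235465} = \left(-1 - 3116\right) \frac{1}{14922} + \frac{1146}{235465} = \left(-3117\right) \frac{1}{14922} + \frac{1146}{235465} = - \frac{1039}{4974} + \frac{1146}{235465} = - \frac{238947931}{1171202910}$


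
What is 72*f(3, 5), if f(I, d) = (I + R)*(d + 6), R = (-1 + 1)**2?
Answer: 2376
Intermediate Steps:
R = 0 (R = 0**2 = 0)
f(I, d) = I*(6 + d) (f(I, d) = (I + 0)*(d + 6) = I*(6 + d))
72*f(3, 5) = 72*(3*(6 + 5)) = 72*(3*11) = 72*33 = 2376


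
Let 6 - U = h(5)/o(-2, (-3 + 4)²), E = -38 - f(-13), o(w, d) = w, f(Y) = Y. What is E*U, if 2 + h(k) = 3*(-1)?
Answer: -175/2 ≈ -87.500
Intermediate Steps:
h(k) = -5 (h(k) = -2 + 3*(-1) = -2 - 3 = -5)
E = -25 (E = -38 - 1*(-13) = -38 + 13 = -25)
U = 7/2 (U = 6 - (-5)/(-2) = 6 - (-5)*(-1)/2 = 6 - 1*5/2 = 6 - 5/2 = 7/2 ≈ 3.5000)
E*U = -25*7/2 = -175/2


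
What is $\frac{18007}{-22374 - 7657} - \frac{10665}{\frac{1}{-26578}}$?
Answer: $\frac{8512418167463}{30031} \approx 2.8345 \cdot 10^{8}$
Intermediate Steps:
$\frac{18007}{-22374 - 7657} - \frac{10665}{\frac{1}{-26578}} = \frac{18007}{-30031} - \frac{10665}{- \frac{1}{26578}} = 18007 \left(- \frac{1}{30031}\right) - -283454370 = - \frac{18007}{30031} + 283454370 = \frac{8512418167463}{30031}$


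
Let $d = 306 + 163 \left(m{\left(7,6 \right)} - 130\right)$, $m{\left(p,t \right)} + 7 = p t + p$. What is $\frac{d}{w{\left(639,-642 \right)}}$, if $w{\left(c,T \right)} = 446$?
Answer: $- \frac{7019}{223} \approx -31.475$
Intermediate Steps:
$m{\left(p,t \right)} = -7 + p + p t$ ($m{\left(p,t \right)} = -7 + \left(p t + p\right) = -7 + \left(p + p t\right) = -7 + p + p t$)
$d = -14038$ ($d = 306 + 163 \left(\left(-7 + 7 + 7 \cdot 6\right) - 130\right) = 306 + 163 \left(\left(-7 + 7 + 42\right) - 130\right) = 306 + 163 \left(42 - 130\right) = 306 + 163 \left(-88\right) = 306 - 14344 = -14038$)
$\frac{d}{w{\left(639,-642 \right)}} = - \frac{14038}{446} = \left(-14038\right) \frac{1}{446} = - \frac{7019}{223}$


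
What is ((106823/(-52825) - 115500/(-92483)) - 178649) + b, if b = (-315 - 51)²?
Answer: -218347607155184/4885414475 ≈ -44694.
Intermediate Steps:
b = 133956 (b = (-366)² = 133956)
((106823/(-52825) - 115500/(-92483)) - 178649) + b = ((106823/(-52825) - 115500/(-92483)) - 178649) + 133956 = ((106823*(-1/52825) - 115500*(-1/92483)) - 178649) + 133956 = ((-106823/52825 + 115500/92483) - 178649) + 133956 = (-3778024009/4885414475 - 178649) + 133956 = -872778188568284/4885414475 + 133956 = -218347607155184/4885414475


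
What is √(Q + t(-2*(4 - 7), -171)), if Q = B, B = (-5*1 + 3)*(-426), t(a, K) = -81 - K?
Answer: √942 ≈ 30.692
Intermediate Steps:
B = 852 (B = (-5 + 3)*(-426) = -2*(-426) = 852)
Q = 852
√(Q + t(-2*(4 - 7), -171)) = √(852 + (-81 - 1*(-171))) = √(852 + (-81 + 171)) = √(852 + 90) = √942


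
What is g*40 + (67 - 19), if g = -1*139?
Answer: -5512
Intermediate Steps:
g = -139
g*40 + (67 - 19) = -139*40 + (67 - 19) = -5560 + 48 = -5512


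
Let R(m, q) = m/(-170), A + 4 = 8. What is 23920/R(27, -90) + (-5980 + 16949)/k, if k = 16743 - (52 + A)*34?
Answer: -60341013437/400653 ≈ -1.5061e+5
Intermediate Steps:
A = 4 (A = -4 + 8 = 4)
R(m, q) = -m/170 (R(m, q) = m*(-1/170) = -m/170)
k = 14839 (k = 16743 - (52 + 4)*34 = 16743 - 56*34 = 16743 - 1*1904 = 16743 - 1904 = 14839)
23920/R(27, -90) + (-5980 + 16949)/k = 23920/((-1/170*27)) + (-5980 + 16949)/14839 = 23920/(-27/170) + 10969*(1/14839) = 23920*(-170/27) + 10969/14839 = -4066400/27 + 10969/14839 = -60341013437/400653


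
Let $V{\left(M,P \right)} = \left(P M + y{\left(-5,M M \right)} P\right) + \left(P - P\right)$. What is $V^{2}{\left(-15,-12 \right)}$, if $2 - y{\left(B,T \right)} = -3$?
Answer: $14400$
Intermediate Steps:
$y{\left(B,T \right)} = 5$ ($y{\left(B,T \right)} = 2 - -3 = 2 + 3 = 5$)
$V{\left(M,P \right)} = 5 P + M P$ ($V{\left(M,P \right)} = \left(P M + 5 P\right) + \left(P - P\right) = \left(M P + 5 P\right) + 0 = \left(5 P + M P\right) + 0 = 5 P + M P$)
$V^{2}{\left(-15,-12 \right)} = \left(- 12 \left(5 - 15\right)\right)^{2} = \left(\left(-12\right) \left(-10\right)\right)^{2} = 120^{2} = 14400$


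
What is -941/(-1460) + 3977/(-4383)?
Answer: -1682017/6399180 ≈ -0.26285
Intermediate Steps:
-941/(-1460) + 3977/(-4383) = -941*(-1/1460) + 3977*(-1/4383) = 941/1460 - 3977/4383 = -1682017/6399180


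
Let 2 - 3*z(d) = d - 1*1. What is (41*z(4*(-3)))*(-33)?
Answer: -6765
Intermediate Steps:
z(d) = 1 - d/3 (z(d) = ⅔ - (d - 1*1)/3 = ⅔ - (d - 1)/3 = ⅔ - (-1 + d)/3 = ⅔ + (⅓ - d/3) = 1 - d/3)
(41*z(4*(-3)))*(-33) = (41*(1 - 4*(-3)/3))*(-33) = (41*(1 - ⅓*(-12)))*(-33) = (41*(1 + 4))*(-33) = (41*5)*(-33) = 205*(-33) = -6765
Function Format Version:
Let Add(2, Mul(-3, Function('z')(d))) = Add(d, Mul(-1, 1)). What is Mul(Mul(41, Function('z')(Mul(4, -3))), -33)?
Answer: -6765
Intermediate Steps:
Function('z')(d) = Add(1, Mul(Rational(-1, 3), d)) (Function('z')(d) = Add(Rational(2, 3), Mul(Rational(-1, 3), Add(d, Mul(-1, 1)))) = Add(Rational(2, 3), Mul(Rational(-1, 3), Add(d, -1))) = Add(Rational(2, 3), Mul(Rational(-1, 3), Add(-1, d))) = Add(Rational(2, 3), Add(Rational(1, 3), Mul(Rational(-1, 3), d))) = Add(1, Mul(Rational(-1, 3), d)))
Mul(Mul(41, Function('z')(Mul(4, -3))), -33) = Mul(Mul(41, Add(1, Mul(Rational(-1, 3), Mul(4, -3)))), -33) = Mul(Mul(41, Add(1, Mul(Rational(-1, 3), -12))), -33) = Mul(Mul(41, Add(1, 4)), -33) = Mul(Mul(41, 5), -33) = Mul(205, -33) = -6765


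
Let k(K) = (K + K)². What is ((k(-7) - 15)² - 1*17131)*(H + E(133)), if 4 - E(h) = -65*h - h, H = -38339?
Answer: -461975910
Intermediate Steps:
E(h) = 4 + 66*h (E(h) = 4 - (-65*h - h) = 4 - (-66)*h = 4 + 66*h)
k(K) = 4*K² (k(K) = (2*K)² = 4*K²)
((k(-7) - 15)² - 1*17131)*(H + E(133)) = ((4*(-7)² - 15)² - 1*17131)*(-38339 + (4 + 66*133)) = ((4*49 - 15)² - 17131)*(-38339 + (4 + 8778)) = ((196 - 15)² - 17131)*(-38339 + 8782) = (181² - 17131)*(-29557) = (32761 - 17131)*(-29557) = 15630*(-29557) = -461975910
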